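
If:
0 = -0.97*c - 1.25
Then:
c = -1.29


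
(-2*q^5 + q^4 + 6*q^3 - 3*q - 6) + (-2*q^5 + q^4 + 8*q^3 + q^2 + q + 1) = -4*q^5 + 2*q^4 + 14*q^3 + q^2 - 2*q - 5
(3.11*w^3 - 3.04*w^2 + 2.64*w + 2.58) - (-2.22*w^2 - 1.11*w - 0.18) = 3.11*w^3 - 0.82*w^2 + 3.75*w + 2.76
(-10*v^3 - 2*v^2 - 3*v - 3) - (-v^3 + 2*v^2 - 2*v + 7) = -9*v^3 - 4*v^2 - v - 10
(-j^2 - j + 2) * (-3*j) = 3*j^3 + 3*j^2 - 6*j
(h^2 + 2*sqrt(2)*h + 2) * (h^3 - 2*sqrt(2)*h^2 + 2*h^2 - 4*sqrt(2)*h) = h^5 + 2*h^4 - 6*h^3 - 12*h^2 - 4*sqrt(2)*h^2 - 8*sqrt(2)*h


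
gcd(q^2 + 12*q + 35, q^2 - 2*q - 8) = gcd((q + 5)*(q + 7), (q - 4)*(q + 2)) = 1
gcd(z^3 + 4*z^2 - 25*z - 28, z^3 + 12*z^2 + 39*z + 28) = z^2 + 8*z + 7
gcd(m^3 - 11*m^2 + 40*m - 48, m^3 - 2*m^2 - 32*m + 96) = m^2 - 8*m + 16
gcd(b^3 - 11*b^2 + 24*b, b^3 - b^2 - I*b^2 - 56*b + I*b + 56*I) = b - 8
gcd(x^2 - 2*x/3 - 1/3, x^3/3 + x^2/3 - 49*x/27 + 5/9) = 1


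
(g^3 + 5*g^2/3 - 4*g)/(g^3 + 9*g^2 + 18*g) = (g - 4/3)/(g + 6)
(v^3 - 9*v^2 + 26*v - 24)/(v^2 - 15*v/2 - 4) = 2*(-v^3 + 9*v^2 - 26*v + 24)/(-2*v^2 + 15*v + 8)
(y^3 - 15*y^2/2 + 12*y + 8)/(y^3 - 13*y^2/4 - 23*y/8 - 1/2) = 4*(y - 4)/(4*y + 1)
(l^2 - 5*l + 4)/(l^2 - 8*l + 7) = (l - 4)/(l - 7)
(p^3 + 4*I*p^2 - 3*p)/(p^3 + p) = (p + 3*I)/(p - I)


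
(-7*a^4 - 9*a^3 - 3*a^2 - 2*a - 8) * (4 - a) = 7*a^5 - 19*a^4 - 33*a^3 - 10*a^2 - 32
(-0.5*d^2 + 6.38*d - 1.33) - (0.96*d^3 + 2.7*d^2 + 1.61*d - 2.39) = -0.96*d^3 - 3.2*d^2 + 4.77*d + 1.06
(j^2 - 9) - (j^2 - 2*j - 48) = 2*j + 39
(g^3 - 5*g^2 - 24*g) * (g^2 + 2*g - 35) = g^5 - 3*g^4 - 69*g^3 + 127*g^2 + 840*g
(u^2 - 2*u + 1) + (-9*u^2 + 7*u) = -8*u^2 + 5*u + 1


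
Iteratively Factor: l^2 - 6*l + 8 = (l - 2)*(l - 4)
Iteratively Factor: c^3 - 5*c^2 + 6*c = (c - 3)*(c^2 - 2*c) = (c - 3)*(c - 2)*(c)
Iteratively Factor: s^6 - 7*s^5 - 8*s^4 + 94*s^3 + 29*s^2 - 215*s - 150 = (s - 5)*(s^5 - 2*s^4 - 18*s^3 + 4*s^2 + 49*s + 30) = (s - 5)*(s + 1)*(s^4 - 3*s^3 - 15*s^2 + 19*s + 30) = (s - 5)*(s - 2)*(s + 1)*(s^3 - s^2 - 17*s - 15) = (s - 5)*(s - 2)*(s + 1)*(s + 3)*(s^2 - 4*s - 5) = (s - 5)^2*(s - 2)*(s + 1)*(s + 3)*(s + 1)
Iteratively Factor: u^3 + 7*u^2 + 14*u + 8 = (u + 4)*(u^2 + 3*u + 2) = (u + 2)*(u + 4)*(u + 1)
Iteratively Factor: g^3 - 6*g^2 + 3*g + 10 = (g - 5)*(g^2 - g - 2) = (g - 5)*(g + 1)*(g - 2)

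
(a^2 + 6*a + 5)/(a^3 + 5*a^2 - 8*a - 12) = (a + 5)/(a^2 + 4*a - 12)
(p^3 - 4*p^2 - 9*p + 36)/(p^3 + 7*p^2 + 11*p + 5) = (p^3 - 4*p^2 - 9*p + 36)/(p^3 + 7*p^2 + 11*p + 5)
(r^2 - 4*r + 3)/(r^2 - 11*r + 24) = (r - 1)/(r - 8)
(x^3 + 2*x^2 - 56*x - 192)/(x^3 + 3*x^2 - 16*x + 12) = (x^2 - 4*x - 32)/(x^2 - 3*x + 2)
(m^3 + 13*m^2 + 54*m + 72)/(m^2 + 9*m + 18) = m + 4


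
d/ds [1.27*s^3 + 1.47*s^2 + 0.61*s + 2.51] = 3.81*s^2 + 2.94*s + 0.61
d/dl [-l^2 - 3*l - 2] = -2*l - 3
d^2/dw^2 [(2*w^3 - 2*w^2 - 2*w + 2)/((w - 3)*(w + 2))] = 4*(5*w^3 + 3*w^2 + 87*w - 23)/(w^6 - 3*w^5 - 15*w^4 + 35*w^3 + 90*w^2 - 108*w - 216)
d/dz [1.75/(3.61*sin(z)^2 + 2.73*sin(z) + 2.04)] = -(12.635*sin(z) + 4.7775)*cos(z)/(3.61*sin(z)^2 + 2.73*sin(z) + 2.04)^2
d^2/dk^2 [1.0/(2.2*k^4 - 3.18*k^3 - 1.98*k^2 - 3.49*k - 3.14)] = ((-26.4*k^2 + 19.08*k + 3.96)*(-2.2*k^4 + 3.18*k^3 + 1.98*k^2 + 3.49*k + 3.14) - 1.0*(-17.6*k^3 + 19.08*k^2 + 7.92*k + 6.98)*(-8.8*k^3 + 9.54*k^2 + 3.96*k + 3.49))/(-2.2*k^4 + 3.18*k^3 + 1.98*k^2 + 3.49*k + 3.14)^3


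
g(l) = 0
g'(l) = 0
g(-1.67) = 0.00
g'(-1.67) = 0.00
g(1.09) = 0.00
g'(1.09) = 0.00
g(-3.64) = 0.00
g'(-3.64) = 0.00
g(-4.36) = 0.00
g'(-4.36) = 0.00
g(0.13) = 0.00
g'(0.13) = 0.00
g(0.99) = 0.00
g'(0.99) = 0.00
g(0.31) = 0.00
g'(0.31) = 0.00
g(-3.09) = 0.00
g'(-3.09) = 0.00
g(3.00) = 0.00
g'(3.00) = 0.00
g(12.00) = 0.00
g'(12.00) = 0.00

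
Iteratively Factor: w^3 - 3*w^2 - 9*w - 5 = (w + 1)*(w^2 - 4*w - 5) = (w + 1)^2*(w - 5)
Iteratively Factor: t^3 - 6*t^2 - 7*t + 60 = (t + 3)*(t^2 - 9*t + 20) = (t - 5)*(t + 3)*(t - 4)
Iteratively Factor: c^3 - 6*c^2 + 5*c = (c)*(c^2 - 6*c + 5) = c*(c - 1)*(c - 5)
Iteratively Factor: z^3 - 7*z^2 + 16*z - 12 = (z - 3)*(z^2 - 4*z + 4) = (z - 3)*(z - 2)*(z - 2)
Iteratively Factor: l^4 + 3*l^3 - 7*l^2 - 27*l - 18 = (l + 1)*(l^3 + 2*l^2 - 9*l - 18) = (l + 1)*(l + 2)*(l^2 - 9) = (l - 3)*(l + 1)*(l + 2)*(l + 3)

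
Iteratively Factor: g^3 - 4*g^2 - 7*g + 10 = (g + 2)*(g^2 - 6*g + 5) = (g - 5)*(g + 2)*(g - 1)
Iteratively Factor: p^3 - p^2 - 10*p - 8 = (p - 4)*(p^2 + 3*p + 2) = (p - 4)*(p + 1)*(p + 2)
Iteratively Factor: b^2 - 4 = (b + 2)*(b - 2)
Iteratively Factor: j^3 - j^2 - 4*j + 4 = (j - 2)*(j^2 + j - 2) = (j - 2)*(j + 2)*(j - 1)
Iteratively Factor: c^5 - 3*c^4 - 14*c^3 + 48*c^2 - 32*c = (c)*(c^4 - 3*c^3 - 14*c^2 + 48*c - 32) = c*(c - 1)*(c^3 - 2*c^2 - 16*c + 32) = c*(c - 1)*(c + 4)*(c^2 - 6*c + 8) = c*(c - 2)*(c - 1)*(c + 4)*(c - 4)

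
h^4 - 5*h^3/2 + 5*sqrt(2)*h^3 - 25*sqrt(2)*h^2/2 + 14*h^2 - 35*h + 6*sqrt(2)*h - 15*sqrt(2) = (h - 5/2)*(h + sqrt(2))^2*(h + 3*sqrt(2))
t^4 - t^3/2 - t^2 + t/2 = t*(t - 1)*(t - 1/2)*(t + 1)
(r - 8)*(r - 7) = r^2 - 15*r + 56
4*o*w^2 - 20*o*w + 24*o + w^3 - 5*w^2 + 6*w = (4*o + w)*(w - 3)*(w - 2)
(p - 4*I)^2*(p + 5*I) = p^3 - 3*I*p^2 + 24*p - 80*I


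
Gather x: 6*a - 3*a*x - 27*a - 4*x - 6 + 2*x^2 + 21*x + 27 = -21*a + 2*x^2 + x*(17 - 3*a) + 21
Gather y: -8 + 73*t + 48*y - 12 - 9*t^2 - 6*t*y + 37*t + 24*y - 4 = -9*t^2 + 110*t + y*(72 - 6*t) - 24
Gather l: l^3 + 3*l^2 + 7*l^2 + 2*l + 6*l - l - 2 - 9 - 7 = l^3 + 10*l^2 + 7*l - 18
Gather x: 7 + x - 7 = x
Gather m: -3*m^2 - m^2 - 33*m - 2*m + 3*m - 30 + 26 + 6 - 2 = -4*m^2 - 32*m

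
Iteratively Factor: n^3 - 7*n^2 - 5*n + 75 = (n + 3)*(n^2 - 10*n + 25) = (n - 5)*(n + 3)*(n - 5)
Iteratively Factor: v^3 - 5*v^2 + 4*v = (v - 1)*(v^2 - 4*v) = v*(v - 1)*(v - 4)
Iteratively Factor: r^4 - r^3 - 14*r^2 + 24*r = (r + 4)*(r^3 - 5*r^2 + 6*r) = r*(r + 4)*(r^2 - 5*r + 6) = r*(r - 3)*(r + 4)*(r - 2)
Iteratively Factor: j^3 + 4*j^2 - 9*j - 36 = (j + 3)*(j^2 + j - 12) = (j - 3)*(j + 3)*(j + 4)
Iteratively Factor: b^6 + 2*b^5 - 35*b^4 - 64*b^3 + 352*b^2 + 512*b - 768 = (b - 1)*(b^5 + 3*b^4 - 32*b^3 - 96*b^2 + 256*b + 768) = (b - 1)*(b + 3)*(b^4 - 32*b^2 + 256) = (b - 4)*(b - 1)*(b + 3)*(b^3 + 4*b^2 - 16*b - 64) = (b - 4)^2*(b - 1)*(b + 3)*(b^2 + 8*b + 16) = (b - 4)^2*(b - 1)*(b + 3)*(b + 4)*(b + 4)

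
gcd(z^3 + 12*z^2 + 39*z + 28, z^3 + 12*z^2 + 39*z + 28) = z^3 + 12*z^2 + 39*z + 28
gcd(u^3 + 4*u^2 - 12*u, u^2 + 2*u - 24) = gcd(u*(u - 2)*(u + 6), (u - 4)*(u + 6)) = u + 6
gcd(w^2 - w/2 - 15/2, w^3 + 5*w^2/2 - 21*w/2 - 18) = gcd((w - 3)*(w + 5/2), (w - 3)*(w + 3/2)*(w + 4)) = w - 3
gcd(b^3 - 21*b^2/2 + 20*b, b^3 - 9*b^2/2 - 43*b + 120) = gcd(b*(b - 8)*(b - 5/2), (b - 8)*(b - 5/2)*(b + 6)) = b^2 - 21*b/2 + 20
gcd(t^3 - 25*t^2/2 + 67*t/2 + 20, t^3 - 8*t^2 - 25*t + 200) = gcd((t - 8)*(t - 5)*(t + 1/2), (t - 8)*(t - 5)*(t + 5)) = t^2 - 13*t + 40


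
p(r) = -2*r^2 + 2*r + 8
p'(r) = 2 - 4*r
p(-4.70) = -45.58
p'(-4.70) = 20.80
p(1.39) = 6.92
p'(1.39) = -3.56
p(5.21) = -35.87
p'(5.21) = -18.84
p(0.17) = 8.28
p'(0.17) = 1.32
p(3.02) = -4.20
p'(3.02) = -10.08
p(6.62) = -66.41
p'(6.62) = -24.48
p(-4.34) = -38.35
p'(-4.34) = 19.36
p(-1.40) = 1.28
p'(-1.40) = 7.60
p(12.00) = -256.00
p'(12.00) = -46.00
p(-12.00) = -304.00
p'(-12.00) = 50.00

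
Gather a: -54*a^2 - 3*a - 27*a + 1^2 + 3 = -54*a^2 - 30*a + 4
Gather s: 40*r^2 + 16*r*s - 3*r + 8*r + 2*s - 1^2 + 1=40*r^2 + 5*r + s*(16*r + 2)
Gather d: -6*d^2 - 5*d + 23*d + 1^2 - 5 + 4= -6*d^2 + 18*d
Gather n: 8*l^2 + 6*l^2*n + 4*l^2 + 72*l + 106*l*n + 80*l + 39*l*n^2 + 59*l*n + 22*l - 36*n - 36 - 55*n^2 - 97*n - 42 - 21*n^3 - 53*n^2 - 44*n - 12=12*l^2 + 174*l - 21*n^3 + n^2*(39*l - 108) + n*(6*l^2 + 165*l - 177) - 90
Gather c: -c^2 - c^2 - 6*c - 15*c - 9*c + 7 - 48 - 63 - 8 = -2*c^2 - 30*c - 112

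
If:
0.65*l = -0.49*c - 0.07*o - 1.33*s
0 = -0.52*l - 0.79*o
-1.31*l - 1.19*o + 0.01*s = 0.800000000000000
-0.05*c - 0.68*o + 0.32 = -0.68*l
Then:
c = -23.83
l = -1.34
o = 0.88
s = 9.39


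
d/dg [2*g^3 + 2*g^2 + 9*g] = 6*g^2 + 4*g + 9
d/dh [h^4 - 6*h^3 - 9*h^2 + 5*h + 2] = 4*h^3 - 18*h^2 - 18*h + 5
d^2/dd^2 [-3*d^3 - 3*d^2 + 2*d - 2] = -18*d - 6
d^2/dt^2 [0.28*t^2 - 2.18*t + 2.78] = 0.560000000000000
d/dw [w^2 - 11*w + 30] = 2*w - 11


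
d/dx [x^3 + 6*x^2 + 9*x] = 3*x^2 + 12*x + 9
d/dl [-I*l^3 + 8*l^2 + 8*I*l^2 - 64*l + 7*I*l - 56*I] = -3*I*l^2 + 16*l*(1 + I) - 64 + 7*I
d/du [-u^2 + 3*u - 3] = 3 - 2*u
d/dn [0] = 0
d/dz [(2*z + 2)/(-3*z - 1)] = 4/(3*z + 1)^2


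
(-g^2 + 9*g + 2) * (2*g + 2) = -2*g^3 + 16*g^2 + 22*g + 4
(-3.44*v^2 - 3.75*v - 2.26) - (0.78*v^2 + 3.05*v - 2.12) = -4.22*v^2 - 6.8*v - 0.14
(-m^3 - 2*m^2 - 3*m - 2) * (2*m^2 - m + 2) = -2*m^5 - 3*m^4 - 6*m^3 - 5*m^2 - 4*m - 4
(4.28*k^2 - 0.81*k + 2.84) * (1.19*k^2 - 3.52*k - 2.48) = 5.0932*k^4 - 16.0295*k^3 - 4.3836*k^2 - 7.988*k - 7.0432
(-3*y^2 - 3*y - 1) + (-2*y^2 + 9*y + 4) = -5*y^2 + 6*y + 3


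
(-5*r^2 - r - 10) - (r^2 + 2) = -6*r^2 - r - 12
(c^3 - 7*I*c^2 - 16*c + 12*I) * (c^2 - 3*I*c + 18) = c^5 - 10*I*c^4 - 19*c^3 - 66*I*c^2 - 252*c + 216*I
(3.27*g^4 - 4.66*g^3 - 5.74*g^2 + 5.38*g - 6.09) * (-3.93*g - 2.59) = -12.8511*g^5 + 9.8445*g^4 + 34.6276*g^3 - 6.2768*g^2 + 9.9995*g + 15.7731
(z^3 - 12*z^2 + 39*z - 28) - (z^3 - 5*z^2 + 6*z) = -7*z^2 + 33*z - 28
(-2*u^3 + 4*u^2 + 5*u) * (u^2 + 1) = -2*u^5 + 4*u^4 + 3*u^3 + 4*u^2 + 5*u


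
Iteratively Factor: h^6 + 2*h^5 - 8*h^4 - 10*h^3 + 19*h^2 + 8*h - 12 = (h - 2)*(h^5 + 4*h^4 - 10*h^2 - h + 6) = (h - 2)*(h + 2)*(h^4 + 2*h^3 - 4*h^2 - 2*h + 3) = (h - 2)*(h + 1)*(h + 2)*(h^3 + h^2 - 5*h + 3) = (h - 2)*(h + 1)*(h + 2)*(h + 3)*(h^2 - 2*h + 1) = (h - 2)*(h - 1)*(h + 1)*(h + 2)*(h + 3)*(h - 1)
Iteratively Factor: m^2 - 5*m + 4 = (m - 1)*(m - 4)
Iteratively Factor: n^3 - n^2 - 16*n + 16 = (n - 1)*(n^2 - 16) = (n - 1)*(n + 4)*(n - 4)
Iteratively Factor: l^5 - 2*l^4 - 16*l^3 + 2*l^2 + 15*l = (l - 1)*(l^4 - l^3 - 17*l^2 - 15*l) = (l - 1)*(l + 1)*(l^3 - 2*l^2 - 15*l) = (l - 1)*(l + 1)*(l + 3)*(l^2 - 5*l) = (l - 5)*(l - 1)*(l + 1)*(l + 3)*(l)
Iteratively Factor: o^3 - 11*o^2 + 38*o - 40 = (o - 4)*(o^2 - 7*o + 10) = (o - 5)*(o - 4)*(o - 2)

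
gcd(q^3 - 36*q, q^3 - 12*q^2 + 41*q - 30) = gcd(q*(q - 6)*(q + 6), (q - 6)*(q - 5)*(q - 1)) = q - 6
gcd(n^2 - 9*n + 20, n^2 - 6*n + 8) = n - 4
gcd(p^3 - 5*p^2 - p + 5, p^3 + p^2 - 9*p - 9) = p + 1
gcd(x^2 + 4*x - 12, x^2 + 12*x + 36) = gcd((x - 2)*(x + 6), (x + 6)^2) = x + 6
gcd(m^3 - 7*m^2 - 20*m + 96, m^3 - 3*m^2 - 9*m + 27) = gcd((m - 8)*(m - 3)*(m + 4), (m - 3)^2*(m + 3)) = m - 3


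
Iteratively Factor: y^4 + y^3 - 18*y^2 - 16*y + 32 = (y - 4)*(y^3 + 5*y^2 + 2*y - 8) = (y - 4)*(y + 2)*(y^2 + 3*y - 4) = (y - 4)*(y - 1)*(y + 2)*(y + 4)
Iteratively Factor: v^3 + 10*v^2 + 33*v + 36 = (v + 3)*(v^2 + 7*v + 12) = (v + 3)^2*(v + 4)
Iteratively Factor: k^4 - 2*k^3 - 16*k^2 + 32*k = (k)*(k^3 - 2*k^2 - 16*k + 32) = k*(k - 2)*(k^2 - 16) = k*(k - 2)*(k + 4)*(k - 4)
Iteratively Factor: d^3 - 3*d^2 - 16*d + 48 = (d - 4)*(d^2 + d - 12) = (d - 4)*(d + 4)*(d - 3)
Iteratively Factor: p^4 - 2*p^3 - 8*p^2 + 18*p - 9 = (p - 1)*(p^3 - p^2 - 9*p + 9) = (p - 1)*(p + 3)*(p^2 - 4*p + 3) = (p - 3)*(p - 1)*(p + 3)*(p - 1)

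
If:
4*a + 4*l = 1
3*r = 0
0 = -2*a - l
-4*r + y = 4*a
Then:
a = -1/4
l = 1/2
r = 0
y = -1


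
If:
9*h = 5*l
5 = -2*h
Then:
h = -5/2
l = -9/2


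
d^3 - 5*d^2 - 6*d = d*(d - 6)*(d + 1)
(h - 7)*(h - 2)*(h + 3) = h^3 - 6*h^2 - 13*h + 42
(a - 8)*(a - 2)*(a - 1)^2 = a^4 - 12*a^3 + 37*a^2 - 42*a + 16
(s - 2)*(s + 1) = s^2 - s - 2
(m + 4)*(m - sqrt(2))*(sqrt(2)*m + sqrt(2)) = sqrt(2)*m^3 - 2*m^2 + 5*sqrt(2)*m^2 - 10*m + 4*sqrt(2)*m - 8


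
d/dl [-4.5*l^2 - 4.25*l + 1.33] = -9.0*l - 4.25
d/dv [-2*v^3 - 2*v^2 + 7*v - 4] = -6*v^2 - 4*v + 7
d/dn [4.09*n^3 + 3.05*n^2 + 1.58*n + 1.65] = 12.27*n^2 + 6.1*n + 1.58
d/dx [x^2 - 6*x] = 2*x - 6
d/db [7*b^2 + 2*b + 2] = 14*b + 2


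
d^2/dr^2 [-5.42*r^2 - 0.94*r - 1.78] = -10.8400000000000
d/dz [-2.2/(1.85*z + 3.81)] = 4.07/(1.85*z + 3.81)^2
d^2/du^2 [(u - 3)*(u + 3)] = 2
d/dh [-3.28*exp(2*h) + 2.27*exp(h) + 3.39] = (2.27 - 6.56*exp(h))*exp(h)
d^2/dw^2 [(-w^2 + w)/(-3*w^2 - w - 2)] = 12*(-2*w^3 - 3*w^2 + 3*w + 1)/(27*w^6 + 27*w^5 + 63*w^4 + 37*w^3 + 42*w^2 + 12*w + 8)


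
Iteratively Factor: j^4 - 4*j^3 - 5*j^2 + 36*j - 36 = (j - 3)*(j^3 - j^2 - 8*j + 12) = (j - 3)*(j + 3)*(j^2 - 4*j + 4) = (j - 3)*(j - 2)*(j + 3)*(j - 2)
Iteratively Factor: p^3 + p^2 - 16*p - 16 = (p - 4)*(p^2 + 5*p + 4) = (p - 4)*(p + 4)*(p + 1)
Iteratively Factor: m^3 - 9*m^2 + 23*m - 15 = (m - 3)*(m^2 - 6*m + 5) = (m - 3)*(m - 1)*(m - 5)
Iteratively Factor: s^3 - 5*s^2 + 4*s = (s - 1)*(s^2 - 4*s) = (s - 4)*(s - 1)*(s)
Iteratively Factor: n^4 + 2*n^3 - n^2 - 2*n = (n - 1)*(n^3 + 3*n^2 + 2*n) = (n - 1)*(n + 2)*(n^2 + n) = (n - 1)*(n + 1)*(n + 2)*(n)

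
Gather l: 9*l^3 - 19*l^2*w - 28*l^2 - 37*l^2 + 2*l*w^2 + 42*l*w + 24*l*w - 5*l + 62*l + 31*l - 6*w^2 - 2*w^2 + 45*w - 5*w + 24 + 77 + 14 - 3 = 9*l^3 + l^2*(-19*w - 65) + l*(2*w^2 + 66*w + 88) - 8*w^2 + 40*w + 112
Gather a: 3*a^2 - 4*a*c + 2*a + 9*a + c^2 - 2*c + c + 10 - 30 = 3*a^2 + a*(11 - 4*c) + c^2 - c - 20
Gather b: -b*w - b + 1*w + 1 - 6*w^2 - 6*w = b*(-w - 1) - 6*w^2 - 5*w + 1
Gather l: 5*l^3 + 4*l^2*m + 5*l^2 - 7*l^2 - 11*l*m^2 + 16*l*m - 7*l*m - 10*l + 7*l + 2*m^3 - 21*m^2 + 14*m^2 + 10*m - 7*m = 5*l^3 + l^2*(4*m - 2) + l*(-11*m^2 + 9*m - 3) + 2*m^3 - 7*m^2 + 3*m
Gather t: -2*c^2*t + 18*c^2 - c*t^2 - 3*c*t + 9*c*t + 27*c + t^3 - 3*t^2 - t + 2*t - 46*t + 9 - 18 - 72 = 18*c^2 + 27*c + t^3 + t^2*(-c - 3) + t*(-2*c^2 + 6*c - 45) - 81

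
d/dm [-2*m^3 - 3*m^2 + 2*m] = -6*m^2 - 6*m + 2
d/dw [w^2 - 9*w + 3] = 2*w - 9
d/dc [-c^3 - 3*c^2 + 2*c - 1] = -3*c^2 - 6*c + 2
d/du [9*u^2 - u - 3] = 18*u - 1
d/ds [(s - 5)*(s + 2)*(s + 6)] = 3*s^2 + 6*s - 28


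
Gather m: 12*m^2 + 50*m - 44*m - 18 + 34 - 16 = 12*m^2 + 6*m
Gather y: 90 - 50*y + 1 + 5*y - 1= 90 - 45*y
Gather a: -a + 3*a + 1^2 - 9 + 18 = 2*a + 10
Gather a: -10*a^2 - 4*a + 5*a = -10*a^2 + a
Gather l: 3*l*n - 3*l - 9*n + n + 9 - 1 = l*(3*n - 3) - 8*n + 8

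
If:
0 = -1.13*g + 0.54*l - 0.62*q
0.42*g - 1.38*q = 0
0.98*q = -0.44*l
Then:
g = 0.00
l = 0.00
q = 0.00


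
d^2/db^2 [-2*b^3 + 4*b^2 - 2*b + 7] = 8 - 12*b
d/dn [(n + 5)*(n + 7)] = 2*n + 12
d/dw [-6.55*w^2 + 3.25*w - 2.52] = 3.25 - 13.1*w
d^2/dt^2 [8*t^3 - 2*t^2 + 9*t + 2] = 48*t - 4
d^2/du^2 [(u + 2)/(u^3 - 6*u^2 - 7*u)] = 2*(3*u^5 - 6*u^4 - 53*u^3 + 174*u^2 + 252*u + 98)/(u^3*(u^6 - 18*u^5 + 87*u^4 + 36*u^3 - 609*u^2 - 882*u - 343))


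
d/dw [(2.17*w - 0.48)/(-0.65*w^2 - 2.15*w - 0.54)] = (1.4105*w^2 - 0.624*w - 2.2038)/(0.4225*w^4 + 2.795*w^3 + 5.3245*w^2 + 2.322*w + 0.2916)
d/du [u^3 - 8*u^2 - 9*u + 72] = 3*u^2 - 16*u - 9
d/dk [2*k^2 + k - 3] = 4*k + 1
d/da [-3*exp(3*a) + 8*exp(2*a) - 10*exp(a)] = (-9*exp(2*a) + 16*exp(a) - 10)*exp(a)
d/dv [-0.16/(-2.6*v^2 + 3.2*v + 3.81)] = (0.512 - 0.832*v)/(-2.6*v^2 + 3.2*v + 3.81)^2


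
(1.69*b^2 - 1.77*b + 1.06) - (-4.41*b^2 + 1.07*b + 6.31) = 6.1*b^2 - 2.84*b - 5.25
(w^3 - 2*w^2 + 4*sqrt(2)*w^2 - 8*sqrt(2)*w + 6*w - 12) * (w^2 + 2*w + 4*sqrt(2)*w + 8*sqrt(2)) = w^5 + 8*sqrt(2)*w^4 + 34*w^3 - 8*sqrt(2)*w^2 - 152*w - 96*sqrt(2)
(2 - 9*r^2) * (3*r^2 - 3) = -27*r^4 + 33*r^2 - 6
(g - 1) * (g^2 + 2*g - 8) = g^3 + g^2 - 10*g + 8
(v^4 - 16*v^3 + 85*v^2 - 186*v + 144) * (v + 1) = v^5 - 15*v^4 + 69*v^3 - 101*v^2 - 42*v + 144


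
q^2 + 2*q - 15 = (q - 3)*(q + 5)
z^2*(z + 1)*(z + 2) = z^4 + 3*z^3 + 2*z^2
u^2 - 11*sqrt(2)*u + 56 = (u - 7*sqrt(2))*(u - 4*sqrt(2))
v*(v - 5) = v^2 - 5*v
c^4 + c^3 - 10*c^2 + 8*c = c*(c - 2)*(c - 1)*(c + 4)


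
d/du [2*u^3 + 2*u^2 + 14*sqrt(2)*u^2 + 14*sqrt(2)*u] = 6*u^2 + 4*u + 28*sqrt(2)*u + 14*sqrt(2)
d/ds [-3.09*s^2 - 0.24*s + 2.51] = -6.18*s - 0.24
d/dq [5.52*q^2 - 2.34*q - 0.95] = 11.04*q - 2.34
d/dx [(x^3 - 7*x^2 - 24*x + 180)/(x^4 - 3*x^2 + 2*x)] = (-x^5 + 13*x^4 + 82*x^3 - 634*x^2 - 720*x + 360)/(x^2*(x^5 + x^4 - 5*x^3 - x^2 + 8*x - 4))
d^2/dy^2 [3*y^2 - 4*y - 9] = 6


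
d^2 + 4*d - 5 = (d - 1)*(d + 5)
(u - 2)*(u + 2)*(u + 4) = u^3 + 4*u^2 - 4*u - 16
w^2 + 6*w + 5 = (w + 1)*(w + 5)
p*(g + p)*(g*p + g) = g^2*p^2 + g^2*p + g*p^3 + g*p^2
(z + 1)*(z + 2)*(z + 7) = z^3 + 10*z^2 + 23*z + 14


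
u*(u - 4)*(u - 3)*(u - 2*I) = u^4 - 7*u^3 - 2*I*u^3 + 12*u^2 + 14*I*u^2 - 24*I*u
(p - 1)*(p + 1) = p^2 - 1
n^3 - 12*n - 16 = (n - 4)*(n + 2)^2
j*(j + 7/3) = j^2 + 7*j/3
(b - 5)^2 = b^2 - 10*b + 25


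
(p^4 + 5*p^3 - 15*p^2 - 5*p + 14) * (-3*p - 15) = -3*p^5 - 30*p^4 - 30*p^3 + 240*p^2 + 33*p - 210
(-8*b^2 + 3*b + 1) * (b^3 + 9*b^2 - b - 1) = -8*b^5 - 69*b^4 + 36*b^3 + 14*b^2 - 4*b - 1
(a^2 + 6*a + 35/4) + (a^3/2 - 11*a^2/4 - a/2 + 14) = a^3/2 - 7*a^2/4 + 11*a/2 + 91/4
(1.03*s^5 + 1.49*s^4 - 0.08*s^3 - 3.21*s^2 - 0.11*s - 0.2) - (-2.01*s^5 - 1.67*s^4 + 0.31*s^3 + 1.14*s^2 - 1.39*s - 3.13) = 3.04*s^5 + 3.16*s^4 - 0.39*s^3 - 4.35*s^2 + 1.28*s + 2.93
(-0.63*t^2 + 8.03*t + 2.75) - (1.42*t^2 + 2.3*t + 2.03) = -2.05*t^2 + 5.73*t + 0.72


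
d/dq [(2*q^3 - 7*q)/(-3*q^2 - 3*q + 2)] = (-6*q^4 - 12*q^3 - 9*q^2 - 14)/(9*q^4 + 18*q^3 - 3*q^2 - 12*q + 4)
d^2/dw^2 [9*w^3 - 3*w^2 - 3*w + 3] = 54*w - 6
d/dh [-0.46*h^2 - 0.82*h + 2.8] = -0.92*h - 0.82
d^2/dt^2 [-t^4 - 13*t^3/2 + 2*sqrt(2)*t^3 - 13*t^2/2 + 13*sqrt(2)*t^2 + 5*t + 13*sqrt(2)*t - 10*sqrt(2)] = -12*t^2 - 39*t + 12*sqrt(2)*t - 13 + 26*sqrt(2)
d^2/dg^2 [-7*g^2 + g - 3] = -14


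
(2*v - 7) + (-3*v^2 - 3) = -3*v^2 + 2*v - 10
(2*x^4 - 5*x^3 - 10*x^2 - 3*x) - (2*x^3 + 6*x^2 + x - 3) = 2*x^4 - 7*x^3 - 16*x^2 - 4*x + 3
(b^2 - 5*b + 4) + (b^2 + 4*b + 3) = 2*b^2 - b + 7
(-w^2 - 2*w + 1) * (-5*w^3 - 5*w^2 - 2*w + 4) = 5*w^5 + 15*w^4 + 7*w^3 - 5*w^2 - 10*w + 4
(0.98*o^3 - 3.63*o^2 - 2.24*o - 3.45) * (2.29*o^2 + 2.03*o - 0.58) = 2.2442*o^5 - 6.3233*o^4 - 13.0669*o^3 - 10.3423*o^2 - 5.7043*o + 2.001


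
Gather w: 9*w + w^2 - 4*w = w^2 + 5*w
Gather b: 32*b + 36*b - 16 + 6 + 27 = 68*b + 17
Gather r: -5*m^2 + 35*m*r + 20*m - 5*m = -5*m^2 + 35*m*r + 15*m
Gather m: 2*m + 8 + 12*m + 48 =14*m + 56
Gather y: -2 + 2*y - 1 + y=3*y - 3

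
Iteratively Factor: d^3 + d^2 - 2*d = (d - 1)*(d^2 + 2*d) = (d - 1)*(d + 2)*(d)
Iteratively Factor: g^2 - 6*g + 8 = (g - 4)*(g - 2)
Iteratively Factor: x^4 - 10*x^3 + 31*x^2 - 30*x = (x)*(x^3 - 10*x^2 + 31*x - 30) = x*(x - 2)*(x^2 - 8*x + 15) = x*(x - 5)*(x - 2)*(x - 3)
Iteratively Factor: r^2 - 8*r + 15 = (r - 5)*(r - 3)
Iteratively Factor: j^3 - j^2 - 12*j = (j - 4)*(j^2 + 3*j) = (j - 4)*(j + 3)*(j)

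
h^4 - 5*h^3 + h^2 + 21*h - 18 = (h - 3)^2*(h - 1)*(h + 2)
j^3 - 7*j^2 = j^2*(j - 7)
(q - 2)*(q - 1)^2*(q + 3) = q^4 - q^3 - 7*q^2 + 13*q - 6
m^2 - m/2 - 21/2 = (m - 7/2)*(m + 3)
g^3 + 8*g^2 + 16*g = g*(g + 4)^2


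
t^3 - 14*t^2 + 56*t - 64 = (t - 8)*(t - 4)*(t - 2)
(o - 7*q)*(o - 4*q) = o^2 - 11*o*q + 28*q^2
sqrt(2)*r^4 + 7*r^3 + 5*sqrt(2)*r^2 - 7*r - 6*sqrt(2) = (r - 1)*(r + 3*sqrt(2)/2)*(r + 2*sqrt(2))*(sqrt(2)*r + sqrt(2))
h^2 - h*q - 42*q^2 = (h - 7*q)*(h + 6*q)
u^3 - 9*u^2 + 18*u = u*(u - 6)*(u - 3)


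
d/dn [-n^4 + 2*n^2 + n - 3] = -4*n^3 + 4*n + 1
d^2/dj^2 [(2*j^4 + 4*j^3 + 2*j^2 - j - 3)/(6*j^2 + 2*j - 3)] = 4*(36*j^6 + 36*j^5 - 42*j^4 - 34*j^3 - 90*j^2 - 27*j - 27)/(216*j^6 + 216*j^5 - 252*j^4 - 208*j^3 + 126*j^2 + 54*j - 27)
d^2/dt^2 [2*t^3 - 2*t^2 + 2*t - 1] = 12*t - 4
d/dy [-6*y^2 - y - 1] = -12*y - 1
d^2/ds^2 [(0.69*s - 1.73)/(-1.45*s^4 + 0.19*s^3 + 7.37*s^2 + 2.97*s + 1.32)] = (-17.4087*s^7 + 75.78802*s^6 + 29.7942060000001*s^5 - 355.654326*s^4 - 91.6324640000001*s^3 + 611.47812*s^2 + 264.879054*s + 2.27020200000001)/(3.048625*s^12 - 1.198425*s^11 - 46.32924*s^10 - 6.557524*s^9 + 232.063854*s^8 + 161.333106*s^7 - 302.40386*s^6 - 465.974388*s^5 - 407.014839*s^4 - 200.551329*s^3 - 73.455228*s^2 - 15.524784*s - 2.299968)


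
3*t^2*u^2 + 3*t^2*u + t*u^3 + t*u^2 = u*(3*t + u)*(t*u + t)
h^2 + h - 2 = (h - 1)*(h + 2)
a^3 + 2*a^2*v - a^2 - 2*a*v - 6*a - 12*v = (a - 3)*(a + 2)*(a + 2*v)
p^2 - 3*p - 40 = (p - 8)*(p + 5)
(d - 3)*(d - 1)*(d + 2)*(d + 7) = d^4 + 5*d^3 - 19*d^2 - 29*d + 42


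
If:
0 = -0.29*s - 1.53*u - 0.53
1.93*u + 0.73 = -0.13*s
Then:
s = 0.26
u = -0.40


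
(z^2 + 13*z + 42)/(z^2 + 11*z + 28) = (z + 6)/(z + 4)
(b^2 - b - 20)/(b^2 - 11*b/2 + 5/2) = 2*(b + 4)/(2*b - 1)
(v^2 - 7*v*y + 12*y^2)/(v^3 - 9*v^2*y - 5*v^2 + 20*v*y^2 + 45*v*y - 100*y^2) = (-v + 3*y)/(-v^2 + 5*v*y + 5*v - 25*y)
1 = 1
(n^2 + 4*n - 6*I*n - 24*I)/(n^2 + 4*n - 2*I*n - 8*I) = (n - 6*I)/(n - 2*I)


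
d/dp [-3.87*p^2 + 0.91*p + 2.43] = 0.91 - 7.74*p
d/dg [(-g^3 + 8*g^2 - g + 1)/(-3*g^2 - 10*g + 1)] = (3*g^4 + 20*g^3 - 86*g^2 + 22*g + 9)/(9*g^4 + 60*g^3 + 94*g^2 - 20*g + 1)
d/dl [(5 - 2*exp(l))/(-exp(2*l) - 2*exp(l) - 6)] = 2*(-(exp(l) + 1)*(2*exp(l) - 5) + exp(2*l) + 2*exp(l) + 6)*exp(l)/(exp(2*l) + 2*exp(l) + 6)^2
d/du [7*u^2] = 14*u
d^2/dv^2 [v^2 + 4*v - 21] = 2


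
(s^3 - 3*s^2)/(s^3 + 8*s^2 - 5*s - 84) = s^2/(s^2 + 11*s + 28)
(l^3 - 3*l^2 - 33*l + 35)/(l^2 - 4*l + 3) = (l^2 - 2*l - 35)/(l - 3)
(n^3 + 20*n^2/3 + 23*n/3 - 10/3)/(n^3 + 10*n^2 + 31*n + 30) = (n - 1/3)/(n + 3)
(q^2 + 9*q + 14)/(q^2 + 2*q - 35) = (q + 2)/(q - 5)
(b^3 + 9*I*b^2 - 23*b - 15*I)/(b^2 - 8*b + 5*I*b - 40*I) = (b^2 + 4*I*b - 3)/(b - 8)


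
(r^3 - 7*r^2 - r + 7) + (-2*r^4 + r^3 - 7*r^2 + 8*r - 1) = -2*r^4 + 2*r^3 - 14*r^2 + 7*r + 6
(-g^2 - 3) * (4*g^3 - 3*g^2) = -4*g^5 + 3*g^4 - 12*g^3 + 9*g^2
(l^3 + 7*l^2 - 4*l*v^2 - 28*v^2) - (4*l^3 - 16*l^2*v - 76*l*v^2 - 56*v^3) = -3*l^3 + 16*l^2*v + 7*l^2 + 72*l*v^2 + 56*v^3 - 28*v^2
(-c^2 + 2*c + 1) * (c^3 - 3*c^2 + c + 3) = -c^5 + 5*c^4 - 6*c^3 - 4*c^2 + 7*c + 3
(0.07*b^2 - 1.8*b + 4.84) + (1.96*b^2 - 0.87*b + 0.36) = 2.03*b^2 - 2.67*b + 5.2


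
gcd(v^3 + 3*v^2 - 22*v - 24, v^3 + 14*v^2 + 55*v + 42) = v^2 + 7*v + 6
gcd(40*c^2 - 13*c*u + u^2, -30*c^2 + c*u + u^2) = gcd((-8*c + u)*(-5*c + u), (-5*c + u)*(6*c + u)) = -5*c + u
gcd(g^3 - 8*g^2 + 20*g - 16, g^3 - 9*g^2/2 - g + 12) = g^2 - 6*g + 8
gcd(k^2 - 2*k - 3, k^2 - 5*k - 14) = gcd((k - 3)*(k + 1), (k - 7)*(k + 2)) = 1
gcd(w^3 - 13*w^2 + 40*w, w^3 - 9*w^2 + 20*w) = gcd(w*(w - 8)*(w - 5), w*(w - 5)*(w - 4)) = w^2 - 5*w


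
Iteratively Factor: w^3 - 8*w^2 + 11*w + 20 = (w + 1)*(w^2 - 9*w + 20) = (w - 4)*(w + 1)*(w - 5)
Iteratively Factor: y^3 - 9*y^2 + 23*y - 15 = (y - 3)*(y^2 - 6*y + 5) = (y - 5)*(y - 3)*(y - 1)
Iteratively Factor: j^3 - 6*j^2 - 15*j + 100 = (j + 4)*(j^2 - 10*j + 25) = (j - 5)*(j + 4)*(j - 5)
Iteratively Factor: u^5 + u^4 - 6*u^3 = (u)*(u^4 + u^3 - 6*u^2) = u^2*(u^3 + u^2 - 6*u) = u^2*(u - 2)*(u^2 + 3*u) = u^3*(u - 2)*(u + 3)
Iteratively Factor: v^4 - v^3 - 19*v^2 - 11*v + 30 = (v + 2)*(v^3 - 3*v^2 - 13*v + 15) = (v + 2)*(v + 3)*(v^2 - 6*v + 5) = (v - 5)*(v + 2)*(v + 3)*(v - 1)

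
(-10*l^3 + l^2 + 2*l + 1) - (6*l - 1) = -10*l^3 + l^2 - 4*l + 2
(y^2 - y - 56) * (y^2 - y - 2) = y^4 - 2*y^3 - 57*y^2 + 58*y + 112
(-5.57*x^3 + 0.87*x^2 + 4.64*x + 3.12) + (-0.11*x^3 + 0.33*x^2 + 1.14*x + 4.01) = -5.68*x^3 + 1.2*x^2 + 5.78*x + 7.13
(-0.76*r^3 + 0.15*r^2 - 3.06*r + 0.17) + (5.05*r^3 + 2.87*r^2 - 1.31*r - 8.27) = 4.29*r^3 + 3.02*r^2 - 4.37*r - 8.1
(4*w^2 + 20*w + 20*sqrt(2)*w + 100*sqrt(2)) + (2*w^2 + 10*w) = 6*w^2 + 20*sqrt(2)*w + 30*w + 100*sqrt(2)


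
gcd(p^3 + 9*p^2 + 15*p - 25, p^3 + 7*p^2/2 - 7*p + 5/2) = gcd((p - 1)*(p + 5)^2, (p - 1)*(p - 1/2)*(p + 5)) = p^2 + 4*p - 5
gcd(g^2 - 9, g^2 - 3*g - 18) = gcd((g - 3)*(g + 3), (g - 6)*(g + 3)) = g + 3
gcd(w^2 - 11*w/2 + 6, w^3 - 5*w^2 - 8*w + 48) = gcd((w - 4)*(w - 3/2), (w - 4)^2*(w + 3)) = w - 4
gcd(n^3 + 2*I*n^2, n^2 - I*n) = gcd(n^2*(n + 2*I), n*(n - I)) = n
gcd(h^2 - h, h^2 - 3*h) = h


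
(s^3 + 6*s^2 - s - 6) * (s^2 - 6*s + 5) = s^5 - 32*s^3 + 30*s^2 + 31*s - 30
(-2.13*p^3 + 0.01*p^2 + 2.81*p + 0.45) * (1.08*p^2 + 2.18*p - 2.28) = -2.3004*p^5 - 4.6326*p^4 + 7.913*p^3 + 6.589*p^2 - 5.4258*p - 1.026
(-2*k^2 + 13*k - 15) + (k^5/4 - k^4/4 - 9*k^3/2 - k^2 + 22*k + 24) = k^5/4 - k^4/4 - 9*k^3/2 - 3*k^2 + 35*k + 9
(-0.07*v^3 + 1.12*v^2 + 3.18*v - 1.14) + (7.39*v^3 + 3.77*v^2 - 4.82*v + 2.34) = 7.32*v^3 + 4.89*v^2 - 1.64*v + 1.2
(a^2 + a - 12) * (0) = 0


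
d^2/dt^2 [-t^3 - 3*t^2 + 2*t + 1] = -6*t - 6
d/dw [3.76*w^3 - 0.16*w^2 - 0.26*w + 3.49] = 11.28*w^2 - 0.32*w - 0.26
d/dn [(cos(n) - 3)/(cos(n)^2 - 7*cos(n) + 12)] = sin(n)/(cos(n) - 4)^2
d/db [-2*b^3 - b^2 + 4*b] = -6*b^2 - 2*b + 4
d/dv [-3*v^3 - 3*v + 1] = -9*v^2 - 3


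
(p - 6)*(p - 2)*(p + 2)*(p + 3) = p^4 - 3*p^3 - 22*p^2 + 12*p + 72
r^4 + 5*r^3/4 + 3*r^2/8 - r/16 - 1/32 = (r - 1/4)*(r + 1/2)^3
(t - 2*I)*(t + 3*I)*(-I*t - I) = -I*t^3 + t^2 - I*t^2 + t - 6*I*t - 6*I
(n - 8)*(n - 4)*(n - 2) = n^3 - 14*n^2 + 56*n - 64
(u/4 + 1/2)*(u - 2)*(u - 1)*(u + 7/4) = u^4/4 + 3*u^3/16 - 23*u^2/16 - 3*u/4 + 7/4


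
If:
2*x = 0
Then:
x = 0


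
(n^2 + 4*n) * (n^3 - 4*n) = n^5 + 4*n^4 - 4*n^3 - 16*n^2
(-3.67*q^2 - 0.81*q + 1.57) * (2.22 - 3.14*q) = 11.5238*q^3 - 5.604*q^2 - 6.728*q + 3.4854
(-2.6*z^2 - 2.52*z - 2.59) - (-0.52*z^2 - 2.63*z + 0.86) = -2.08*z^2 + 0.11*z - 3.45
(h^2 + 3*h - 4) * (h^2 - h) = h^4 + 2*h^3 - 7*h^2 + 4*h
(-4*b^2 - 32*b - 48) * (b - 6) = -4*b^3 - 8*b^2 + 144*b + 288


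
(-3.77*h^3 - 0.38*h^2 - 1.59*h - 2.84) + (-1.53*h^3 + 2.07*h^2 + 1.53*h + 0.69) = -5.3*h^3 + 1.69*h^2 - 0.0600000000000001*h - 2.15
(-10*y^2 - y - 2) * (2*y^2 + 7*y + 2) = -20*y^4 - 72*y^3 - 31*y^2 - 16*y - 4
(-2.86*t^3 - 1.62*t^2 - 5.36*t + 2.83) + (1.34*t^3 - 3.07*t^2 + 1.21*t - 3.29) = -1.52*t^3 - 4.69*t^2 - 4.15*t - 0.46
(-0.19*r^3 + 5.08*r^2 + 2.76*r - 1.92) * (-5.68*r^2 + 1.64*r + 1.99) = 1.0792*r^5 - 29.166*r^4 - 7.7237*r^3 + 25.5412*r^2 + 2.3436*r - 3.8208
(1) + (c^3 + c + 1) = c^3 + c + 2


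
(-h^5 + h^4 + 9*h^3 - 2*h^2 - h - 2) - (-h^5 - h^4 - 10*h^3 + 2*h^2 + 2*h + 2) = 2*h^4 + 19*h^3 - 4*h^2 - 3*h - 4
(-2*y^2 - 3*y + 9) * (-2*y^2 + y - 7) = 4*y^4 + 4*y^3 - 7*y^2 + 30*y - 63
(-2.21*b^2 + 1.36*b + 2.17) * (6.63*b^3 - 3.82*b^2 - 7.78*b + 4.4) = -14.6523*b^5 + 17.459*b^4 + 26.3857*b^3 - 28.5942*b^2 - 10.8986*b + 9.548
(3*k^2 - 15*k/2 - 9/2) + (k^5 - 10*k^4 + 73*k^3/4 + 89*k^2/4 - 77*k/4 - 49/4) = k^5 - 10*k^4 + 73*k^3/4 + 101*k^2/4 - 107*k/4 - 67/4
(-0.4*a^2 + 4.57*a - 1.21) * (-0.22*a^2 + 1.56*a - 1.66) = 0.088*a^4 - 1.6294*a^3 + 8.0594*a^2 - 9.4738*a + 2.0086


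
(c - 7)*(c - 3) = c^2 - 10*c + 21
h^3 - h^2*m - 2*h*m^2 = h*(h - 2*m)*(h + m)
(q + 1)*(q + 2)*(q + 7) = q^3 + 10*q^2 + 23*q + 14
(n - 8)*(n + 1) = n^2 - 7*n - 8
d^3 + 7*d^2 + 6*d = d*(d + 1)*(d + 6)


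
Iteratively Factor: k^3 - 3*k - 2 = (k + 1)*(k^2 - k - 2) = (k - 2)*(k + 1)*(k + 1)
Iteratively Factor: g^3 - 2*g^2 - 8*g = (g)*(g^2 - 2*g - 8) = g*(g - 4)*(g + 2)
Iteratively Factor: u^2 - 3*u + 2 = (u - 2)*(u - 1)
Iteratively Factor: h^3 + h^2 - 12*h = (h + 4)*(h^2 - 3*h) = h*(h + 4)*(h - 3)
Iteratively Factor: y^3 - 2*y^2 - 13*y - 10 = (y - 5)*(y^2 + 3*y + 2) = (y - 5)*(y + 1)*(y + 2)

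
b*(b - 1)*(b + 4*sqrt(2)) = b^3 - b^2 + 4*sqrt(2)*b^2 - 4*sqrt(2)*b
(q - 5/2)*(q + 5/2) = q^2 - 25/4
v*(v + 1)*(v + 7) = v^3 + 8*v^2 + 7*v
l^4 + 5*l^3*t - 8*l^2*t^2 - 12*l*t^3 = l*(l - 2*t)*(l + t)*(l + 6*t)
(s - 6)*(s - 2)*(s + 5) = s^3 - 3*s^2 - 28*s + 60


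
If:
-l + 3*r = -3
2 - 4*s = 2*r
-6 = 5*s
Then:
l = 66/5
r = 17/5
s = -6/5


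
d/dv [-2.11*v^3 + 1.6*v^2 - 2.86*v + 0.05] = -6.33*v^2 + 3.2*v - 2.86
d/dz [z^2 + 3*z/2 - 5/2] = 2*z + 3/2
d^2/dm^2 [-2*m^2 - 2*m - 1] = -4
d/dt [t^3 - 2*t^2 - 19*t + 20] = 3*t^2 - 4*t - 19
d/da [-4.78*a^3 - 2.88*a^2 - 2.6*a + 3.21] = -14.34*a^2 - 5.76*a - 2.6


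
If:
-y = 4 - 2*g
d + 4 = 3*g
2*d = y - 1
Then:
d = -7/4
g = 3/4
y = -5/2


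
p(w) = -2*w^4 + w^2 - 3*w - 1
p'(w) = -8*w^3 + 2*w - 3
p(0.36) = -1.98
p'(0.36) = -2.65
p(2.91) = -144.68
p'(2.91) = -194.32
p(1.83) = -25.57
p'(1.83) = -48.37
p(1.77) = -22.81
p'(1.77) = -43.82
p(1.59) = -16.02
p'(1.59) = -31.98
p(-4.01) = -490.03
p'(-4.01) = 504.83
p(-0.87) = 1.22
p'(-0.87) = 0.53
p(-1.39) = -2.36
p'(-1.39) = 15.70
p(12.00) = -41365.00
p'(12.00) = -13803.00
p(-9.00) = -13015.00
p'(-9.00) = 5811.00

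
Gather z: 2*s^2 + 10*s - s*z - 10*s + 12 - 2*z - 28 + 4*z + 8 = 2*s^2 + z*(2 - s) - 8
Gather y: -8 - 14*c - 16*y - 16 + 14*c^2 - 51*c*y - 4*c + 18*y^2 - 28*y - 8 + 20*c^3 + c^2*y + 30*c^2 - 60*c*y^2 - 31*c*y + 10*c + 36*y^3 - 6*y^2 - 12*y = 20*c^3 + 44*c^2 - 8*c + 36*y^3 + y^2*(12 - 60*c) + y*(c^2 - 82*c - 56) - 32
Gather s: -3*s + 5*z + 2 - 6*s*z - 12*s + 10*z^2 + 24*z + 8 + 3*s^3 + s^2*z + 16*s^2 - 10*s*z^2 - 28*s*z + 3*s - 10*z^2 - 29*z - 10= 3*s^3 + s^2*(z + 16) + s*(-10*z^2 - 34*z - 12)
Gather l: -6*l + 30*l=24*l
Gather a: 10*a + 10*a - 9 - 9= 20*a - 18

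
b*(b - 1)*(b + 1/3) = b^3 - 2*b^2/3 - b/3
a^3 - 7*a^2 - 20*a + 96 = (a - 8)*(a - 3)*(a + 4)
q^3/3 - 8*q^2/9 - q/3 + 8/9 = (q/3 + 1/3)*(q - 8/3)*(q - 1)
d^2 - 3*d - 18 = (d - 6)*(d + 3)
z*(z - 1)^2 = z^3 - 2*z^2 + z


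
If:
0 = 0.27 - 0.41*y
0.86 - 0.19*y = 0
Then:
No Solution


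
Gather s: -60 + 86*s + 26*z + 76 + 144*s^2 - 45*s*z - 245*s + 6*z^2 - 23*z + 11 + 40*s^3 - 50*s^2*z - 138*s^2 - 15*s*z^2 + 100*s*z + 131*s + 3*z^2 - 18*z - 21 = 40*s^3 + s^2*(6 - 50*z) + s*(-15*z^2 + 55*z - 28) + 9*z^2 - 15*z + 6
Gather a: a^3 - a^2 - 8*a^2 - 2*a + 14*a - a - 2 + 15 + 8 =a^3 - 9*a^2 + 11*a + 21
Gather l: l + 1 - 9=l - 8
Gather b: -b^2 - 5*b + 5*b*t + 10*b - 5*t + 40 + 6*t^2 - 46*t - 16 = -b^2 + b*(5*t + 5) + 6*t^2 - 51*t + 24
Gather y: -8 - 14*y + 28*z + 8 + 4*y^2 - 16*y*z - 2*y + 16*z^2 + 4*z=4*y^2 + y*(-16*z - 16) + 16*z^2 + 32*z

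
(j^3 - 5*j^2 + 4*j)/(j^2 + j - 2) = j*(j - 4)/(j + 2)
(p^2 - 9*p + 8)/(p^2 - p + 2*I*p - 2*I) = (p - 8)/(p + 2*I)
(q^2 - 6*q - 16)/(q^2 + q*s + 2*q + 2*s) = (q - 8)/(q + s)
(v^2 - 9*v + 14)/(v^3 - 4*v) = (v - 7)/(v*(v + 2))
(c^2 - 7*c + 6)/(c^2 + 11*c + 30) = (c^2 - 7*c + 6)/(c^2 + 11*c + 30)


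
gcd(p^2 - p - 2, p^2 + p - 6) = p - 2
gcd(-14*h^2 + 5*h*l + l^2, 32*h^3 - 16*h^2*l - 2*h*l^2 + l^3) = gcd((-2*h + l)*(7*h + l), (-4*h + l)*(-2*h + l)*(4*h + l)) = 2*h - l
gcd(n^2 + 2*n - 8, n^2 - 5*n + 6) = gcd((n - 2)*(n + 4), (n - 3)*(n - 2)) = n - 2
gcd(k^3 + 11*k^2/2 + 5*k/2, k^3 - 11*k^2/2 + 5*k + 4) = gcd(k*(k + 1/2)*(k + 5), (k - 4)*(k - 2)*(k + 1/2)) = k + 1/2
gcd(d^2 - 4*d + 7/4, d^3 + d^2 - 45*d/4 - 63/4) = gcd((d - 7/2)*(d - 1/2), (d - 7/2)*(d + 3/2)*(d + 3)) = d - 7/2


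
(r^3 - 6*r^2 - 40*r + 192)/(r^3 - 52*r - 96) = (r - 4)/(r + 2)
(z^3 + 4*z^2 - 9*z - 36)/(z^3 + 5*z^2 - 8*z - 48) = (z + 3)/(z + 4)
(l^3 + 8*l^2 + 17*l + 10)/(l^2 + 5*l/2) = 2*(l^3 + 8*l^2 + 17*l + 10)/(l*(2*l + 5))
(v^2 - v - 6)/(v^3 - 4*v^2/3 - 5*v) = 3*(v + 2)/(v*(3*v + 5))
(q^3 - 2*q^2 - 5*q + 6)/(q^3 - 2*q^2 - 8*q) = (q^2 - 4*q + 3)/(q*(q - 4))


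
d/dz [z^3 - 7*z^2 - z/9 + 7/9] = 3*z^2 - 14*z - 1/9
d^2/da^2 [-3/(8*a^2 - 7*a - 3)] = 6*(-64*a^2 + 56*a + (16*a - 7)^2 + 24)/(-8*a^2 + 7*a + 3)^3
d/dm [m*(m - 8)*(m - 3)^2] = 4*m^3 - 42*m^2 + 114*m - 72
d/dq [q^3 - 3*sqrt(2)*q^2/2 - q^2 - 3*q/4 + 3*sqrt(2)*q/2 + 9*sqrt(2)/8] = 3*q^2 - 3*sqrt(2)*q - 2*q - 3/4 + 3*sqrt(2)/2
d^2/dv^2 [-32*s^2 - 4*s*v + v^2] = 2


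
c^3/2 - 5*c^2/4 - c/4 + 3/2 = (c/2 + 1/2)*(c - 2)*(c - 3/2)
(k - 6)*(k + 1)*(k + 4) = k^3 - k^2 - 26*k - 24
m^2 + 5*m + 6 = (m + 2)*(m + 3)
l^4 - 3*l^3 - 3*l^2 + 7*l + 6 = (l - 3)*(l - 2)*(l + 1)^2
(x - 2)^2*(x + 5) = x^3 + x^2 - 16*x + 20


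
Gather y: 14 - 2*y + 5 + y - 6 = 13 - y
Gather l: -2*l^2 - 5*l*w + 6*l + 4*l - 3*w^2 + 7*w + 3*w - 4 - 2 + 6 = -2*l^2 + l*(10 - 5*w) - 3*w^2 + 10*w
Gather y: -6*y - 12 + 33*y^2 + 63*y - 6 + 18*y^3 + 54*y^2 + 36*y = 18*y^3 + 87*y^2 + 93*y - 18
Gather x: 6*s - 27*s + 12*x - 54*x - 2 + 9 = -21*s - 42*x + 7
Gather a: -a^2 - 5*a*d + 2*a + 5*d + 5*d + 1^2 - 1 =-a^2 + a*(2 - 5*d) + 10*d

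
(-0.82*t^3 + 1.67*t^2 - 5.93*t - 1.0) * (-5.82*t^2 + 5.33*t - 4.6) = 4.7724*t^5 - 14.09*t^4 + 47.1857*t^3 - 33.4689*t^2 + 21.948*t + 4.6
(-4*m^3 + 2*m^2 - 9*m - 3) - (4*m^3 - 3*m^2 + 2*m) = -8*m^3 + 5*m^2 - 11*m - 3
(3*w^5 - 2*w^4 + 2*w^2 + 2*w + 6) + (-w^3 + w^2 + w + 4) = 3*w^5 - 2*w^4 - w^3 + 3*w^2 + 3*w + 10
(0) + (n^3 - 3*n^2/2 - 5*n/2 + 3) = n^3 - 3*n^2/2 - 5*n/2 + 3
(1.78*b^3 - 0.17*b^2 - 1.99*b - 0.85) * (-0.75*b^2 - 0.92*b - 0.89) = -1.335*b^5 - 1.5101*b^4 + 0.0646999999999999*b^3 + 2.6196*b^2 + 2.5531*b + 0.7565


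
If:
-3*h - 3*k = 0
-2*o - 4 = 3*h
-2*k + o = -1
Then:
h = 2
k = -2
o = -5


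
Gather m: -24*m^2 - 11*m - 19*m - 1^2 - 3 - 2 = -24*m^2 - 30*m - 6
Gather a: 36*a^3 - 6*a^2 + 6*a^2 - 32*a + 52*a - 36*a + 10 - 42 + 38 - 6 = 36*a^3 - 16*a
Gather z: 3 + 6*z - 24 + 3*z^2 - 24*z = 3*z^2 - 18*z - 21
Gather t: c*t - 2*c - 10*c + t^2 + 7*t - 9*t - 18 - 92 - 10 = -12*c + t^2 + t*(c - 2) - 120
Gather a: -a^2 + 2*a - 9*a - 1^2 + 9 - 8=-a^2 - 7*a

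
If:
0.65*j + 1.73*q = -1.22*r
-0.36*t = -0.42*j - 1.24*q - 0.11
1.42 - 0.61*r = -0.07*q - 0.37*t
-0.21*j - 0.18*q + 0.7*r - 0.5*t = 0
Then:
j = 10.61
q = -4.33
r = 0.48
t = -2.22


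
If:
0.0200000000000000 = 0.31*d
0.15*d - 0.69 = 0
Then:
No Solution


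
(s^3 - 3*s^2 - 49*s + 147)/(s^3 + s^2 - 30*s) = (s^3 - 3*s^2 - 49*s + 147)/(s*(s^2 + s - 30))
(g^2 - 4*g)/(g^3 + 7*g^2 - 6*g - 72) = g*(g - 4)/(g^3 + 7*g^2 - 6*g - 72)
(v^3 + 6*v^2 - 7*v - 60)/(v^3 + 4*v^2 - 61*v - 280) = (v^2 + v - 12)/(v^2 - v - 56)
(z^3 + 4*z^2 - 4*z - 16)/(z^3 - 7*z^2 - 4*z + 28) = (z + 4)/(z - 7)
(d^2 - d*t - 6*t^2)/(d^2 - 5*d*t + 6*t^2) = (-d - 2*t)/(-d + 2*t)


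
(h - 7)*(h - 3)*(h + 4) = h^3 - 6*h^2 - 19*h + 84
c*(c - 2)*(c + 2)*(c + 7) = c^4 + 7*c^3 - 4*c^2 - 28*c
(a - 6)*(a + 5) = a^2 - a - 30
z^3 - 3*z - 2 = (z - 2)*(z + 1)^2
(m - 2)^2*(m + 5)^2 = m^4 + 6*m^3 - 11*m^2 - 60*m + 100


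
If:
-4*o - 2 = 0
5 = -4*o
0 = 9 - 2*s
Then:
No Solution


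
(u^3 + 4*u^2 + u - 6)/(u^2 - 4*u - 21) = (u^2 + u - 2)/(u - 7)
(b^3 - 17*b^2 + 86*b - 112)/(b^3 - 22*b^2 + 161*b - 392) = (b - 2)/(b - 7)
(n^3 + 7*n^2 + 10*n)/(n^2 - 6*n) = (n^2 + 7*n + 10)/(n - 6)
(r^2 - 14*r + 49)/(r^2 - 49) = (r - 7)/(r + 7)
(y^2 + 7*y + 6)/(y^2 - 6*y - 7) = (y + 6)/(y - 7)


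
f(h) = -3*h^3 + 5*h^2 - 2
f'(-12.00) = -1416.00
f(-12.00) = 5902.00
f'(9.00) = -639.00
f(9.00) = -1784.00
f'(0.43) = 2.64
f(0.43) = -1.31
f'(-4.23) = -203.34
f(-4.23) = 314.53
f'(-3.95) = -179.92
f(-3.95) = 260.90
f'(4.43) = -132.32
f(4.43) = -164.69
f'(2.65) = -36.70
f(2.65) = -22.72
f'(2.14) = -19.82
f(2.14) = -8.50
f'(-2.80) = -98.56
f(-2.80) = 103.06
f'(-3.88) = -174.29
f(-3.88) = 248.51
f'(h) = -9*h^2 + 10*h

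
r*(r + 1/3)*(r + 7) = r^3 + 22*r^2/3 + 7*r/3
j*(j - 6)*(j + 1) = j^3 - 5*j^2 - 6*j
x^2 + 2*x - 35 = (x - 5)*(x + 7)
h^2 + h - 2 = (h - 1)*(h + 2)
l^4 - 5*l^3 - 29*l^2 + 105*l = l*(l - 7)*(l - 3)*(l + 5)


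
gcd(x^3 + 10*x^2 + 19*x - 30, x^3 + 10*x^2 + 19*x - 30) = x^3 + 10*x^2 + 19*x - 30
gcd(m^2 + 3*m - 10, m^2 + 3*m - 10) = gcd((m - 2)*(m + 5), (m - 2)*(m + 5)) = m^2 + 3*m - 10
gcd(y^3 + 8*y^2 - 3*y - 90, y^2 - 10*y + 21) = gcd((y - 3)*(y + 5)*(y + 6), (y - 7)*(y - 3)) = y - 3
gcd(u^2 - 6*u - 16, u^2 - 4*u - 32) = u - 8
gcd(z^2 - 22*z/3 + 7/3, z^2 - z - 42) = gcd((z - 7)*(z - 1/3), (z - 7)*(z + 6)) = z - 7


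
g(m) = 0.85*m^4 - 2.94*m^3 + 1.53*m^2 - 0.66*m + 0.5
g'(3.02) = 21.79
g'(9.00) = 1791.06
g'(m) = 3.4*m^3 - 8.82*m^2 + 3.06*m - 0.66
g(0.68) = 0.02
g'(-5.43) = -821.68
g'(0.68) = -1.59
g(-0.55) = 1.89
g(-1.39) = 15.44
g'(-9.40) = -3632.74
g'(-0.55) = -5.58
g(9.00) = 3552.08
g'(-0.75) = -9.35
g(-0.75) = 3.36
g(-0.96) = 5.87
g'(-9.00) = -3221.22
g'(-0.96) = -14.73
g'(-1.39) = -31.09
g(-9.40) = 9220.18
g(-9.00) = 7850.48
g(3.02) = 2.19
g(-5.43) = 1258.85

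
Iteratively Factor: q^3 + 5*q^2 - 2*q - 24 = (q + 4)*(q^2 + q - 6) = (q + 3)*(q + 4)*(q - 2)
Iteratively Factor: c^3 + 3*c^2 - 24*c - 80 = (c + 4)*(c^2 - c - 20) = (c + 4)^2*(c - 5)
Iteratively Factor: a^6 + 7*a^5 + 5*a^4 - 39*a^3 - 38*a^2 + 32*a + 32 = (a - 1)*(a^5 + 8*a^4 + 13*a^3 - 26*a^2 - 64*a - 32) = (a - 1)*(a + 1)*(a^4 + 7*a^3 + 6*a^2 - 32*a - 32) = (a - 1)*(a + 1)*(a + 4)*(a^3 + 3*a^2 - 6*a - 8) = (a - 2)*(a - 1)*(a + 1)*(a + 4)*(a^2 + 5*a + 4) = (a - 2)*(a - 1)*(a + 1)*(a + 4)^2*(a + 1)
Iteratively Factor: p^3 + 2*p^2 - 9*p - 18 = (p - 3)*(p^2 + 5*p + 6) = (p - 3)*(p + 3)*(p + 2)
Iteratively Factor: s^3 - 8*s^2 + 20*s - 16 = (s - 2)*(s^2 - 6*s + 8) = (s - 4)*(s - 2)*(s - 2)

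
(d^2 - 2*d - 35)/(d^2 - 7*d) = (d + 5)/d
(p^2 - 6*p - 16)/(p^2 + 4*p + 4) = (p - 8)/(p + 2)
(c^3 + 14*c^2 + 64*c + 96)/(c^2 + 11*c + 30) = (c^2 + 8*c + 16)/(c + 5)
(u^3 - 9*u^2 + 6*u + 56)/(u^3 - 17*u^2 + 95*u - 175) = (u^2 - 2*u - 8)/(u^2 - 10*u + 25)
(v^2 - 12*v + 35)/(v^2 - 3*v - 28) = (v - 5)/(v + 4)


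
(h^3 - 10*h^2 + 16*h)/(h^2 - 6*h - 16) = h*(h - 2)/(h + 2)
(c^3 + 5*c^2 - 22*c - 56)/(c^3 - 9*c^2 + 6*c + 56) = (c + 7)/(c - 7)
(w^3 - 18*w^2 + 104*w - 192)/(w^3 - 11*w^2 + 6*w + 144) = (w - 4)/(w + 3)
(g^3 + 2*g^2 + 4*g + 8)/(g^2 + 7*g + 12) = (g^3 + 2*g^2 + 4*g + 8)/(g^2 + 7*g + 12)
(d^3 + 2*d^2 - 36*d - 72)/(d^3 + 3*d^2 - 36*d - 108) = (d + 2)/(d + 3)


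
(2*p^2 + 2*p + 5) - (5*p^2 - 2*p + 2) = -3*p^2 + 4*p + 3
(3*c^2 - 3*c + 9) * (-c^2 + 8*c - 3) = -3*c^4 + 27*c^3 - 42*c^2 + 81*c - 27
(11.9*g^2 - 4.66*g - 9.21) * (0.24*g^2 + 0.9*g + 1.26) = 2.856*g^4 + 9.5916*g^3 + 8.5896*g^2 - 14.1606*g - 11.6046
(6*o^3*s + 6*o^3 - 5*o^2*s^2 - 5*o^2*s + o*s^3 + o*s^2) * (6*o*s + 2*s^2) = 36*o^4*s^2 + 36*o^4*s - 18*o^3*s^3 - 18*o^3*s^2 - 4*o^2*s^4 - 4*o^2*s^3 + 2*o*s^5 + 2*o*s^4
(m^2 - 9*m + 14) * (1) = m^2 - 9*m + 14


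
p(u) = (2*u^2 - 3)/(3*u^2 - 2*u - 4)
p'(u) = 4*u/(3*u^2 - 2*u - 4) + (2 - 6*u)*(2*u^2 - 3)/(3*u^2 - 2*u - 4)^2 = 2*(-2*u^2 + u - 3)/(9*u^4 - 12*u^3 - 20*u^2 + 16*u + 16)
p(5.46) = 0.76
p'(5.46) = -0.02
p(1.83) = 1.55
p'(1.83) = -2.76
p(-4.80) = 0.58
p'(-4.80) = -0.02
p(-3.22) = 0.53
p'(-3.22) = -0.05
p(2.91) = 0.89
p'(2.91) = -0.14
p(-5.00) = 0.58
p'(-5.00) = -0.02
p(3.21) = 0.86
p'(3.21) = -0.10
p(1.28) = -0.17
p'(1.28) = -3.69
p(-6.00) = 0.59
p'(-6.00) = -0.01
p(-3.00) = 0.52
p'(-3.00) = -0.06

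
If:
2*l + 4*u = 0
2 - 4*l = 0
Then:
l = 1/2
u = -1/4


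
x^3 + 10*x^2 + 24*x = x*(x + 4)*(x + 6)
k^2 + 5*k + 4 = (k + 1)*(k + 4)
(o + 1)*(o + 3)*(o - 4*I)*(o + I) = o^4 + 4*o^3 - 3*I*o^3 + 7*o^2 - 12*I*o^2 + 16*o - 9*I*o + 12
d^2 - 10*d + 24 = (d - 6)*(d - 4)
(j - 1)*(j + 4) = j^2 + 3*j - 4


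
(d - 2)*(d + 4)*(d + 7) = d^3 + 9*d^2 + 6*d - 56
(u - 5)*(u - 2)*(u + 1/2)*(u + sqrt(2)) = u^4 - 13*u^3/2 + sqrt(2)*u^3 - 13*sqrt(2)*u^2/2 + 13*u^2/2 + 5*u + 13*sqrt(2)*u/2 + 5*sqrt(2)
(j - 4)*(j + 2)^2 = j^3 - 12*j - 16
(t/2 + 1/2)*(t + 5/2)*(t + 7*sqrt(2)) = t^3/2 + 7*t^2/4 + 7*sqrt(2)*t^2/2 + 5*t/4 + 49*sqrt(2)*t/4 + 35*sqrt(2)/4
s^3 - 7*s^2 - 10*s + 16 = (s - 8)*(s - 1)*(s + 2)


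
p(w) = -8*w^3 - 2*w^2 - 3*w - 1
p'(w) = -24*w^2 - 4*w - 3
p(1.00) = -14.00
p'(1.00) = -31.00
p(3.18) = -288.02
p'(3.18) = -258.42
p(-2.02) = 62.84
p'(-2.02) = -92.85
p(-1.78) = 43.12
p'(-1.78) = -71.92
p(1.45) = -33.94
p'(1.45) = -59.26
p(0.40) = -3.03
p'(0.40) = -8.44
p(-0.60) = 1.81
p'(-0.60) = -9.24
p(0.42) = -3.21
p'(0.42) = -8.91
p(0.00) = -1.00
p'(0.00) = -3.00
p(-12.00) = 13571.00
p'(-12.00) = -3411.00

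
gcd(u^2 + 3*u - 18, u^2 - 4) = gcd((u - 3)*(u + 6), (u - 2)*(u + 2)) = 1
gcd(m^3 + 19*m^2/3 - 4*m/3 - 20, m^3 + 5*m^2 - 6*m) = m + 6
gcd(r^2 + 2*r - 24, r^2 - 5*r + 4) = r - 4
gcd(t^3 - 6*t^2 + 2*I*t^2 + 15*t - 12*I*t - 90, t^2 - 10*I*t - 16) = 1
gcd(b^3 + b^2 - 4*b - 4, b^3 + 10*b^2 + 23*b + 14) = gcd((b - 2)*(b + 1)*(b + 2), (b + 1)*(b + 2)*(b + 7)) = b^2 + 3*b + 2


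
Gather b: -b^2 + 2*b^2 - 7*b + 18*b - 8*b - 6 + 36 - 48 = b^2 + 3*b - 18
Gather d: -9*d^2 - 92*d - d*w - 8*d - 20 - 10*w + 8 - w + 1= -9*d^2 + d*(-w - 100) - 11*w - 11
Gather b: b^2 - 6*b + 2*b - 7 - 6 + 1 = b^2 - 4*b - 12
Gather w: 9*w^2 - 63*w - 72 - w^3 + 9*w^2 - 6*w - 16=-w^3 + 18*w^2 - 69*w - 88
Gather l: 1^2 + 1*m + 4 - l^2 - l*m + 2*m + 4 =-l^2 - l*m + 3*m + 9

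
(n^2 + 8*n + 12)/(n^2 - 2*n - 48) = (n + 2)/(n - 8)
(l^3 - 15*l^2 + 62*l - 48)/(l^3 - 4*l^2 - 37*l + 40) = (l - 6)/(l + 5)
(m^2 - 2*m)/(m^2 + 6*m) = (m - 2)/(m + 6)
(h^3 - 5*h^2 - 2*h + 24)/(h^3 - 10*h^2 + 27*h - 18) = (h^2 - 2*h - 8)/(h^2 - 7*h + 6)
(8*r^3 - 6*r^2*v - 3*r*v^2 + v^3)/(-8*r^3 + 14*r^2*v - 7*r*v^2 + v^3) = (-2*r - v)/(2*r - v)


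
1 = 1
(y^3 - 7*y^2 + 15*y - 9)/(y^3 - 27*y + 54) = (y - 1)/(y + 6)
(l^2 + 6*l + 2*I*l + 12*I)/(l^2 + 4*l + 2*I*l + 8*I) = (l + 6)/(l + 4)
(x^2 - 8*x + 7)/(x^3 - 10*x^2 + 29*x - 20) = (x - 7)/(x^2 - 9*x + 20)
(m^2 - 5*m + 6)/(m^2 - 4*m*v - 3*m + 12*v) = (2 - m)/(-m + 4*v)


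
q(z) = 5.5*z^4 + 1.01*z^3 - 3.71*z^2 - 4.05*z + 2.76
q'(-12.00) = -37494.69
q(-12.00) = 111819.84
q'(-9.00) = -15729.84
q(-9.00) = 35087.91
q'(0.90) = 7.76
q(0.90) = 0.45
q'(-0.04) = -3.75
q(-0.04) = 2.92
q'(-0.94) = -12.67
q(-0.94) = 6.74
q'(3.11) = 663.95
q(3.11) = 499.18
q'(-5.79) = -4129.81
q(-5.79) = 5887.05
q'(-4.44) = -1837.00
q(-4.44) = 1996.64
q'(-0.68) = -4.52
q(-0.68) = 4.66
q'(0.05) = -4.41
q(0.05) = 2.55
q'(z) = 22.0*z^3 + 3.03*z^2 - 7.42*z - 4.05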